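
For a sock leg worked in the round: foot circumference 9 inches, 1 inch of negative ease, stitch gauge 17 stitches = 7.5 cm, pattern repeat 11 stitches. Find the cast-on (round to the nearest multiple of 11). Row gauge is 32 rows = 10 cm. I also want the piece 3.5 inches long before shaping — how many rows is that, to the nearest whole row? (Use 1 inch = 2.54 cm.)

Cast on 44 stitches; work 28 rows.

Finished = 9 − 1 = 8 inches.
8 inches × 2.54 = 20.32 cm.
17/7.5 = 2.267 sts per cm; 20.32 × 2.267 = 46.06 sts.
Nearest multiple of 11 → 44.
3.5 inches = 8.89 cm; × 3.2 = 28.45 → 28 rows.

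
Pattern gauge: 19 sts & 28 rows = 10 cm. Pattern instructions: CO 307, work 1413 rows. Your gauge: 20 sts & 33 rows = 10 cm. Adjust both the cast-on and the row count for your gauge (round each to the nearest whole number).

Cast on 323 stitches; work 1665 rows.

Stitches: 307 × 20/19 = 323.16 → 323.
Rows: 1413 × 33/28 = 1665.32 → 1665.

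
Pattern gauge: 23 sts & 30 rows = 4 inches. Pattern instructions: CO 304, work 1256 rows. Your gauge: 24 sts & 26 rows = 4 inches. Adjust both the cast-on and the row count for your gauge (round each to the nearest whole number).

Stitches: 304 × 24/23 = 317.22 → 317.
Rows: 1256 × 26/30 = 1088.53 → 1089.

Cast on 317 stitches; work 1089 rows.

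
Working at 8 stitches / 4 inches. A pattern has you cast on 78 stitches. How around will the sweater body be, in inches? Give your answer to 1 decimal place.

39.0 inches.

8 stitches / 4 inch = 2 stitches per inch.
78 / 2 = 39.00 inches.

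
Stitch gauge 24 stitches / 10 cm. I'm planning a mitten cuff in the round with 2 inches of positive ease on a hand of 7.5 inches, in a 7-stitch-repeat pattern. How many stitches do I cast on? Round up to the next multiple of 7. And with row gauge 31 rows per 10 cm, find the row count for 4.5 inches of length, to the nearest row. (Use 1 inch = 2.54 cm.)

Cast on 63 stitches; work 35 rows.

Finished = 7.5 + 2 = 9.5 inches.
9.5 inches × 2.54 = 24.13 cm.
24/10 = 2.4 sts per cm; 24.13 × 2.4 = 57.91 sts.
Next multiple of 7 → 63.
4.5 inches = 11.43 cm; × 3.1 = 35.43 → 35 rows.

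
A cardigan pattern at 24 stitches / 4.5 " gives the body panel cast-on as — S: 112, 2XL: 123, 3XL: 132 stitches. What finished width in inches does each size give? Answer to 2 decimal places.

24/4.5 = 5.333 sts per in.
S: 112 / 5.333 = 21.000 → 21.00 in.
2XL: 123 / 5.333 = 23.062 → 23.06 in.
3XL: 132 / 5.333 = 24.750 → 24.75 in.

S 21.00 inches; 2XL 23.06 inches; 3XL 24.75 inches.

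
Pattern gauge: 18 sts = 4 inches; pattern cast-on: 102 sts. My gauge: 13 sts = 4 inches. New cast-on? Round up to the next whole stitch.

Scale factor = 13 / 18 = 0.722.
102 × 13 / 18 = 73.67 sts.
→ 74 sts.

Cast on 74 stitches.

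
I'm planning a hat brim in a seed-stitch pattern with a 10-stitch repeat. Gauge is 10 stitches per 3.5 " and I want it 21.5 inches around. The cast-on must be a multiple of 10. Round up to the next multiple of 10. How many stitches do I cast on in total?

Cast on 70 stitches.

10 / 3.5 = 2.857 sts per inch.
21.5 × 2.857 = 61.43 sts.
Next multiple of 10: 70.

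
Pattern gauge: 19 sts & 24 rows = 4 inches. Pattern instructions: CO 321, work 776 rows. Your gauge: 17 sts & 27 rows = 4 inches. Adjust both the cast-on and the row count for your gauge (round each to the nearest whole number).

Cast on 287 stitches; work 873 rows.

Stitches: 321 × 17/19 = 287.21 → 287.
Rows: 776 × 27/24 = 873.00 → 873.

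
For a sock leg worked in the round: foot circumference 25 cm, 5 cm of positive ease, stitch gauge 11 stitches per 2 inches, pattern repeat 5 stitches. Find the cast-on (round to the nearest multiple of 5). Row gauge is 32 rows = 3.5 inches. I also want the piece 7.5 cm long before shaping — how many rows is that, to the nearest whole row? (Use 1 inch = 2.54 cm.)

Finished = 25 + 5 = 30 cm.
30 cm × 1/2.54 = 11.81 inches.
11/2 = 5.5 sts per in; 11.81 × 5.5 = 64.96 sts.
Nearest multiple of 5 → 65.
7.5 cm = 2.95 inches; × 9.143 = 27.00 → 27 rows.

Cast on 65 stitches; work 27 rows.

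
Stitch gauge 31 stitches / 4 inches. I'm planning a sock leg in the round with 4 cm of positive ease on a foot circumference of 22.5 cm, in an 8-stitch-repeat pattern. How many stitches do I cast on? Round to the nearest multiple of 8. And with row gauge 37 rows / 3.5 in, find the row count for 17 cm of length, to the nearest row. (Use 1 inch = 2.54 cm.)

Finished = 22.5 + 4 = 26.5 cm.
26.5 cm × 1/2.54 = 10.43 inches.
31/4 = 7.75 sts per in; 10.43 × 7.75 = 80.86 sts.
Nearest multiple of 8 → 80.
17 cm = 6.69 inches; × 10.571 = 70.75 → 71 rows.

Cast on 80 stitches; work 71 rows.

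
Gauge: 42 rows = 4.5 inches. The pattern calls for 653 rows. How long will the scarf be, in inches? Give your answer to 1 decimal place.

42 rows / 4.5 inch = 9.333 rows per inch.
653 / 9.333 = 69.96 inches.

70.0 inches.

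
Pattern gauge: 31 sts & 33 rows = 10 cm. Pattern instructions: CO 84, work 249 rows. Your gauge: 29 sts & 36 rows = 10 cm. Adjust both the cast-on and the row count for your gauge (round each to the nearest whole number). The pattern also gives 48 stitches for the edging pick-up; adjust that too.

Stitches: 84 × 29/31 = 78.58 → 79.
Rows: 249 × 36/33 = 271.64 → 272.
edging pick-up: 48 × 29/31 = 44.90 → 45.

Cast on 79 stitches; work 272 rows; edging pick-up 45 stitches.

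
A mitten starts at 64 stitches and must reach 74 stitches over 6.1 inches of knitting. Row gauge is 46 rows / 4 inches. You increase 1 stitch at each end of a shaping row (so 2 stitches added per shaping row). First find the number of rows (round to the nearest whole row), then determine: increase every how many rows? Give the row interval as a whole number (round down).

Increase every 14th row.

Rows = 6.1 × 11.5 = 70.1 → 70 rows.
Stitches to add: 10 → 5 shaping rows (at 2 st each).
70 / 5 = 14.00 → every 14 rows.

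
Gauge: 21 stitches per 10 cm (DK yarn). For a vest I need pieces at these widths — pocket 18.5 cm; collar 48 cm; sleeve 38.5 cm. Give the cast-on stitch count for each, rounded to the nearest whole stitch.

Rate = 21/10 = 2.1 sts per cm.
pocket: 18.5 × 2.1 = 38.85 → 39.
collar: 48 × 2.1 = 100.80 → 101.
sleeve: 38.5 × 2.1 = 80.85 → 81.

pocket 39; collar 101; sleeve 81.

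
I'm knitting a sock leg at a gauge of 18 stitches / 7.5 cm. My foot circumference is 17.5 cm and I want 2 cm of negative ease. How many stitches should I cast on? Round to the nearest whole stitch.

Finished = 17.5 − 2 = 15.5 cm.
18 / 7.5 = 2.4 sts per cm.
15.50 × 2.4 = 37.20 sts.
→ 37 sts.

Cast on 37 stitches.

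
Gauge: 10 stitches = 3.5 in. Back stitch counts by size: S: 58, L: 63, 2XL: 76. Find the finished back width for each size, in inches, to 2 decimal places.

10/3.5 = 2.857 sts per in.
S: 58 / 2.857 = 20.300 → 20.30 in.
L: 63 / 2.857 = 22.050 → 22.05 in.
2XL: 76 / 2.857 = 26.600 → 26.60 in.

S 20.30 inches; L 22.05 inches; 2XL 26.60 inches.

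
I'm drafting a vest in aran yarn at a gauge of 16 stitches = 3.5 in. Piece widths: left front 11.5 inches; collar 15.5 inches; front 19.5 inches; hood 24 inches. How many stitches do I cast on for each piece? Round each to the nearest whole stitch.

Rate = 16/3.5 = 4.571 sts per in.
left front: 11.5 × 4.571 = 52.57 → 53.
collar: 15.5 × 4.571 = 70.86 → 71.
front: 19.5 × 4.571 = 89.14 → 89.
hood: 24 × 4.571 = 109.71 → 110.

left front 53; collar 71; front 89; hood 110.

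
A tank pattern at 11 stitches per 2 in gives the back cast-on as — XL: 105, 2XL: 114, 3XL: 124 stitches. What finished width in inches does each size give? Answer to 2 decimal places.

11/2 = 5.5 sts per in.
XL: 105 / 5.5 = 19.091 → 19.09 in.
2XL: 114 / 5.5 = 20.727 → 20.73 in.
3XL: 124 / 5.5 = 22.545 → 22.55 in.

XL 19.09 inches; 2XL 20.73 inches; 3XL 22.55 inches.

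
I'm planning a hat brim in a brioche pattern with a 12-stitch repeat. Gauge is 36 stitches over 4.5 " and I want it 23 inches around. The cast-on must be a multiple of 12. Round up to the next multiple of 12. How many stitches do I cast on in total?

36 / 4.5 = 8 sts per inch.
23 × 8 = 184.00 sts.
Next multiple of 12: 192.

192 stitches.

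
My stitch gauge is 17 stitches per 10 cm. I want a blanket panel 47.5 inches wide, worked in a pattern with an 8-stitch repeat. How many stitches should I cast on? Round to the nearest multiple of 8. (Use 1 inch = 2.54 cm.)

CO 208 sts.

47.5 in = 47.5 × 2.54 = 120.65 cm.
17 / 10 = 1.7 sts/cm.
120.65 × 1.7 = 205.10 sts.
→ 208.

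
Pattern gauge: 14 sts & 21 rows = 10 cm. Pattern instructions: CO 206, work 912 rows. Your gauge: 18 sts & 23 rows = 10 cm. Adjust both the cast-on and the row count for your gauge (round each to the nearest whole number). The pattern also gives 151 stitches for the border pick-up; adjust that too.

Cast on 265 stitches; work 999 rows; border pick-up 194 stitches.

Stitches: 206 × 18/14 = 264.86 → 265.
Rows: 912 × 23/21 = 998.86 → 999.
border pick-up: 151 × 18/14 = 194.14 → 194.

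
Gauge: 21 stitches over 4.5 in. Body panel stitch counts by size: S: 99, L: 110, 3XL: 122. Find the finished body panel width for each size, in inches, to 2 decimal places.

21/4.5 = 4.667 sts per in.
S: 99 / 4.667 = 21.214 → 21.21 in.
L: 110 / 4.667 = 23.571 → 23.57 in.
3XL: 122 / 4.667 = 26.143 → 26.14 in.

S 21.21 inches; L 23.57 inches; 3XL 26.14 inches.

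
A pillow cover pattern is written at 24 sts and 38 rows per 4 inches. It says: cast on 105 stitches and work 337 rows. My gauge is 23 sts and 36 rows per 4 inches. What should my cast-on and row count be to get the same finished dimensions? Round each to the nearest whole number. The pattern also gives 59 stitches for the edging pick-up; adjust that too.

Stitches: 105 × 23/24 = 100.62 → 101.
Rows: 337 × 36/38 = 319.26 → 319.
edging pick-up: 59 × 23/24 = 56.54 → 57.

Cast on 101 stitches; work 319 rows; edging pick-up 57 stitches.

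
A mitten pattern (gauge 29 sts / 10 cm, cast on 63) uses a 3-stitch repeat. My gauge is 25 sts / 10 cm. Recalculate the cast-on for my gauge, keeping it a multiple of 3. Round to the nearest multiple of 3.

63 × 25 / 29 = 54.31.
Nearest multiple of 3: 54.

CO 54 sts.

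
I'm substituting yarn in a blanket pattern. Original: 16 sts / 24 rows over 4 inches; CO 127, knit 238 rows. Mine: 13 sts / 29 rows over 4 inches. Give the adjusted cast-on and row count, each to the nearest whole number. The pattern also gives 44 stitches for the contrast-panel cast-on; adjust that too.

Cast on 103 stitches; work 288 rows; contrast-panel cast-on 36 stitches.

Stitches: 127 × 13/16 = 103.19 → 103.
Rows: 238 × 29/24 = 287.58 → 288.
contrast-panel cast-on: 44 × 13/16 = 35.75 → 36.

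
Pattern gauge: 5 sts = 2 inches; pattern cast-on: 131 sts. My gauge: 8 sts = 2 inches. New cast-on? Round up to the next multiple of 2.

210 stitches.

Scale factor = 8 / 5 = 1.600.
131 × 8 / 5 = 209.60 sts.
→ 210 sts.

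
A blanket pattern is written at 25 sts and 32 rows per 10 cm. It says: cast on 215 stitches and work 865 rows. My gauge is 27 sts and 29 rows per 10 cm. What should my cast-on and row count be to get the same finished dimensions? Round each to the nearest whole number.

Cast on 232 stitches; work 784 rows.

Stitches: 215 × 27/25 = 232.20 → 232.
Rows: 865 × 29/32 = 783.91 → 784.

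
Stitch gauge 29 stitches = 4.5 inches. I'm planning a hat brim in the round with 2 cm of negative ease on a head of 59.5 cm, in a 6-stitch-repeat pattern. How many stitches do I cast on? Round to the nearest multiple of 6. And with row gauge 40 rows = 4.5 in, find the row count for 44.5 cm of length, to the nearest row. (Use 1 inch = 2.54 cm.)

Cast on 144 stitches; work 156 rows.

Finished = 59.5 − 2 = 57.5 cm.
57.5 cm × 1/2.54 = 22.64 inches.
29/4.5 = 6.444 sts per in; 22.64 × 6.444 = 145.89 sts.
Nearest multiple of 6 → 144.
44.5 cm = 17.52 inches; × 8.889 = 155.73 → 156 rows.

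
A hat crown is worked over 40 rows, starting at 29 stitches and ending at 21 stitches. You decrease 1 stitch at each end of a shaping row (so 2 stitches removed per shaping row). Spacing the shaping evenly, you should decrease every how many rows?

Decrease every 10th row.

Stitches to remove: |21 − 29| = 8.
Shaping rows needed: 8 / 2 = 4.
40 rows / 4 = every 10 rows.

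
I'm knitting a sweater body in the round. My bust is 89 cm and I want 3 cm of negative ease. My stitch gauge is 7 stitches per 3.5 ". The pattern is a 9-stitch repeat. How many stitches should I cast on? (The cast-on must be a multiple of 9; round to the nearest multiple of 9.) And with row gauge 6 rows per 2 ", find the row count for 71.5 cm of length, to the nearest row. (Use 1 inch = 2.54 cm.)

Cast on 72 stitches; work 84 rows.

Finished = 89 − 3 = 86 cm.
86 cm × 1/2.54 = 33.86 inches.
7/3.5 = 2 sts per in; 33.86 × 2 = 67.72 sts.
Nearest multiple of 9 → 72.
71.5 cm = 28.15 inches; × 3 = 84.45 → 84 rows.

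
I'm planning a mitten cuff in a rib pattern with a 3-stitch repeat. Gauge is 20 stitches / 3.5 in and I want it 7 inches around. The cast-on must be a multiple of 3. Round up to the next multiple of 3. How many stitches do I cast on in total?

CO 42 sts.

20 / 3.5 = 5.714 sts per inch.
7 × 5.714 = 40.00 sts.
Next multiple of 3: 42.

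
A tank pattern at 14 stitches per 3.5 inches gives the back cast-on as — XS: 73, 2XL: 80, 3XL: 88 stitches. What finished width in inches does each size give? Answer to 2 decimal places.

14/3.5 = 4 sts per in.
XS: 73 / 4 = 18.250 → 18.25 in.
2XL: 80 / 4 = 20.000 → 20.00 in.
3XL: 88 / 4 = 22.000 → 22.00 in.

XS 18.25 inches; 2XL 20.00 inches; 3XL 22.00 inches.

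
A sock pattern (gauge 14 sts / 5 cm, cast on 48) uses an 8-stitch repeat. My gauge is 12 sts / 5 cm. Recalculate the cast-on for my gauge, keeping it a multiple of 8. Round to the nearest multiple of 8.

CO 40 sts.

48 × 12 / 14 = 41.14.
Nearest multiple of 8: 40.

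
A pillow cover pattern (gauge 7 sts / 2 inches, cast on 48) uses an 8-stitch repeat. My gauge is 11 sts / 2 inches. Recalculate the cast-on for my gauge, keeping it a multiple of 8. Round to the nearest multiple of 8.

72 stitches.

48 × 11 / 7 = 75.43.
Nearest multiple of 8: 72.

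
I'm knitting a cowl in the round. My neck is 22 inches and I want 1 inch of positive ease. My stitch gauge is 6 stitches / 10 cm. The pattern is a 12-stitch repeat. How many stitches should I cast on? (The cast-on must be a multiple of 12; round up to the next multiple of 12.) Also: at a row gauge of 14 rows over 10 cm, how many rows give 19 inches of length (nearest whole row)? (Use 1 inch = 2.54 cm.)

Cast on 36 stitches; work 68 rows.

Finished = 22 + 1 = 23 inches.
23 inches × 2.54 = 58.42 cm.
6/10 = 0.6 sts per cm; 58.42 × 0.6 = 35.05 sts.
Next multiple of 12 → 36.
19 inches = 48.26 cm; × 1.4 = 67.56 → 68 rows.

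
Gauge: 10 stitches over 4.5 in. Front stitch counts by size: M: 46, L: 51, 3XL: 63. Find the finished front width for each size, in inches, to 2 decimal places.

10/4.5 = 2.222 sts per in.
M: 46 / 2.222 = 20.700 → 20.70 in.
L: 51 / 2.222 = 22.950 → 22.95 in.
3XL: 63 / 2.222 = 28.350 → 28.35 in.

M 20.70 inches; L 22.95 inches; 3XL 28.35 inches.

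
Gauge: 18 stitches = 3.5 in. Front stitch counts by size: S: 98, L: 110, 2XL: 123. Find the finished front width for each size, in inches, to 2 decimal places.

18/3.5 = 5.143 sts per in.
S: 98 / 5.143 = 19.056 → 19.06 in.
L: 110 / 5.143 = 21.389 → 21.39 in.
2XL: 123 / 5.143 = 23.917 → 23.92 in.

S 19.06 inches; L 21.39 inches; 2XL 23.92 inches.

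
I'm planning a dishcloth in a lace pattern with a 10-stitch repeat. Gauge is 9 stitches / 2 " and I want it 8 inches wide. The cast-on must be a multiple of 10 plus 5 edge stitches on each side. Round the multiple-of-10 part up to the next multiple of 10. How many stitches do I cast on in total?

CO 40 sts.

9 / 2 = 4.5 sts per inch.
8 × 4.5 = 36.00 sts.
Less 10 edge sts → 26.00 for the repeat.
Next multiple of 10: 30.
Add back 10 edge sts → 40.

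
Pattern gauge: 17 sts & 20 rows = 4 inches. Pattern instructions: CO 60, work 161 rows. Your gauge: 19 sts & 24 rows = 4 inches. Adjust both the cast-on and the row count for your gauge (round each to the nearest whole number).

Stitches: 60 × 19/17 = 67.06 → 67.
Rows: 161 × 24/20 = 193.20 → 193.

Cast on 67 stitches; work 193 rows.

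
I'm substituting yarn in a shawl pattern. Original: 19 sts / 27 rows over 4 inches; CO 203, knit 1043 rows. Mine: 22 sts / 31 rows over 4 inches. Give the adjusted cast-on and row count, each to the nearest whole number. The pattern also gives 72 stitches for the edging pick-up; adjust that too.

Stitches: 203 × 22/19 = 235.05 → 235.
Rows: 1043 × 31/27 = 1197.52 → 1198.
edging pick-up: 72 × 22/19 = 83.37 → 83.

Cast on 235 stitches; work 1198 rows; edging pick-up 83 stitches.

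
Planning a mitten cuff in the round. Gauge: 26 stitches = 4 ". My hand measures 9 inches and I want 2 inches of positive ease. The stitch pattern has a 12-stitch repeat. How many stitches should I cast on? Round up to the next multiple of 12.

72 stitches.

Finished = 9 + 2 = 11 inches.
26 / 4 = 6.5 sts/in.
11 × 6.5 = 71.50 sts.
Next multiple of 12: 72.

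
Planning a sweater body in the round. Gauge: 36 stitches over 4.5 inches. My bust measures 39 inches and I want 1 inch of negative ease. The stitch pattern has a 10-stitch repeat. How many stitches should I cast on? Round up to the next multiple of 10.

Cast on 310 stitches.

Finished = 39 − 1 = 38 inches.
36 / 4.5 = 8 sts/in.
38 × 8 = 304.00 sts.
Next multiple of 10: 310.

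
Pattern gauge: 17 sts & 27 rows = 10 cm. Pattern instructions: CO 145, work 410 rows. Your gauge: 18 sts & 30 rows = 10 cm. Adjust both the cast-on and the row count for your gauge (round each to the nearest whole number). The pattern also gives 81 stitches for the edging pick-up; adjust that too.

Stitches: 145 × 18/17 = 153.53 → 154.
Rows: 410 × 30/27 = 455.56 → 456.
edging pick-up: 81 × 18/17 = 85.76 → 86.

Cast on 154 stitches; work 456 rows; edging pick-up 86 stitches.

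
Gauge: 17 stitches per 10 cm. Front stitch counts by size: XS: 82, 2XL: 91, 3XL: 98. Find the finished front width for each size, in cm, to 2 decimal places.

17/10 = 1.7 sts per cm.
XS: 82 / 1.7 = 48.235 → 48.24 cm.
2XL: 91 / 1.7 = 53.529 → 53.53 cm.
3XL: 98 / 1.7 = 57.647 → 57.65 cm.

XS 48.24 cm; 2XL 53.53 cm; 3XL 57.65 cm.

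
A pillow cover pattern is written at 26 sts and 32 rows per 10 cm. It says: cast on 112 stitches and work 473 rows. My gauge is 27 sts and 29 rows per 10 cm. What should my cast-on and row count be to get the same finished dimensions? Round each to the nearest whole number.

Cast on 116 stitches; work 429 rows.

Stitches: 112 × 27/26 = 116.31 → 116.
Rows: 473 × 29/32 = 428.66 → 429.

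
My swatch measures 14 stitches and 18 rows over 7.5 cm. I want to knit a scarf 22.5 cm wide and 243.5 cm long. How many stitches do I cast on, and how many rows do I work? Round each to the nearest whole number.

Cast on 42 stitches and work 584 rows.

Stitch gauge = 14/7.5 = 1.867 sts/cm; 22.5 × 1.867 = 42.00 → 42 sts.
Row gauge = 18/7.5 = 2.4 rows/cm; 243.5 × 2.4 = 584.40 → 584 rows.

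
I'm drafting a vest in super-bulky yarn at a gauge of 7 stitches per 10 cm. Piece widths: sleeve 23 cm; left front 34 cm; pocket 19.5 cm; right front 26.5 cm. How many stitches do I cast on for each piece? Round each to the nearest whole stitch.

sleeve 16; left front 24; pocket 14; right front 19.

Rate = 7/10 = 0.7 sts per cm.
sleeve: 23 × 0.7 = 16.10 → 16.
left front: 34 × 0.7 = 23.80 → 24.
pocket: 19.5 × 0.7 = 13.65 → 14.
right front: 26.5 × 0.7 = 18.55 → 19.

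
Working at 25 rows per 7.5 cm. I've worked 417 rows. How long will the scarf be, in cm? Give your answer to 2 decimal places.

125.10 cm.

25 rows / 7.5 cm = 3.333 rows per cm.
417 / 3.333 = 125.100 cm.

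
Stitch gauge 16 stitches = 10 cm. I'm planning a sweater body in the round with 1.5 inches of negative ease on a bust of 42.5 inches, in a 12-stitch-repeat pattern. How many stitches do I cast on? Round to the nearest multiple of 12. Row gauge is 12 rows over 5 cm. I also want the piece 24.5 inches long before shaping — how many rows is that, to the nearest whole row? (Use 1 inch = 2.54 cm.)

Cast on 168 stitches; work 149 rows.

Finished = 42.5 − 1.5 = 41 inches.
41 inches × 2.54 = 104.14 cm.
16/10 = 1.6 sts per cm; 104.14 × 1.6 = 166.62 sts.
Nearest multiple of 12 → 168.
24.5 inches = 62.23 cm; × 2.4 = 149.35 → 149 rows.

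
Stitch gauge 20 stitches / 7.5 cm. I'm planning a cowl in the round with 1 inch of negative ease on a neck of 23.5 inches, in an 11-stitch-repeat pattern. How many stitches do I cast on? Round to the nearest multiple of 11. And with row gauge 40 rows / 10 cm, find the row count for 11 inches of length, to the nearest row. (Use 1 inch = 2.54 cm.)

Finished = 23.5 − 1 = 22.5 inches.
22.5 inches × 2.54 = 57.15 cm.
20/7.5 = 2.667 sts per cm; 57.15 × 2.667 = 152.40 sts.
Nearest multiple of 11 → 154.
11 inches = 27.94 cm; × 4 = 111.76 → 112 rows.

Cast on 154 stitches; work 112 rows.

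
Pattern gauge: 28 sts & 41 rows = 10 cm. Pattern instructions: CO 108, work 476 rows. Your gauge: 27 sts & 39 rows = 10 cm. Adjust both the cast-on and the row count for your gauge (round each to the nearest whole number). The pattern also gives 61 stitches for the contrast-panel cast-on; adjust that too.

Stitches: 108 × 27/28 = 104.14 → 104.
Rows: 476 × 39/41 = 452.78 → 453.
contrast-panel cast-on: 61 × 27/28 = 58.82 → 59.

Cast on 104 stitches; work 453 rows; contrast-panel cast-on 59 stitches.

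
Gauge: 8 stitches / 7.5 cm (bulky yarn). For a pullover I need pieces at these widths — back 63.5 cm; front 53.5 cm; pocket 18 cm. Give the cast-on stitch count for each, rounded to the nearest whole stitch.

back 68; front 57; pocket 19.

Rate = 8/7.5 = 1.067 sts per cm.
back: 63.5 × 1.067 = 67.73 → 68.
front: 53.5 × 1.067 = 57.07 → 57.
pocket: 18 × 1.067 = 19.20 → 19.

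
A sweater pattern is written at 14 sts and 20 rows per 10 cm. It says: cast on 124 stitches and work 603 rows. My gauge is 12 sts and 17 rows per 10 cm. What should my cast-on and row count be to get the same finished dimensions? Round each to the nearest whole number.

Stitches: 124 × 12/14 = 106.29 → 106.
Rows: 603 × 17/20 = 512.55 → 513.

Cast on 106 stitches; work 513 rows.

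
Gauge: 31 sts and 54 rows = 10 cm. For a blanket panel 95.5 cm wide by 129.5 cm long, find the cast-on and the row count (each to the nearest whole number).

Stitch gauge = 31/10 = 3.1 sts/cm; 95.5 × 3.1 = 296.05 → 296 sts.
Row gauge = 54/10 = 5.4 rows/cm; 129.5 × 5.4 = 699.30 → 699 rows.

Cast on 296 stitches and work 699 rows.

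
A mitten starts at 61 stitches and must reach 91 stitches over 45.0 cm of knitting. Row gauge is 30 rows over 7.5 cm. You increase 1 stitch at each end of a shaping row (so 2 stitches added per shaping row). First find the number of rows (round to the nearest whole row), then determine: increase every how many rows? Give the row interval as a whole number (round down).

Rows = 45.0 × 4 = 180.0 → 180 rows.
Stitches to add: 30 → 15 shaping rows (at 2 st each).
180 / 15 = 12.00 → every 12 rows.

Increase every 12th row.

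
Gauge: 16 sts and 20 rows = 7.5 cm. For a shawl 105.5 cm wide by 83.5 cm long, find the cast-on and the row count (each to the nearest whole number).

Stitch gauge = 16/7.5 = 2.133 sts/cm; 105.5 × 2.133 = 225.07 → 225 sts.
Row gauge = 20/7.5 = 2.667 rows/cm; 83.5 × 2.667 = 222.67 → 223 rows.

Cast on 225 stitches and work 223 rows.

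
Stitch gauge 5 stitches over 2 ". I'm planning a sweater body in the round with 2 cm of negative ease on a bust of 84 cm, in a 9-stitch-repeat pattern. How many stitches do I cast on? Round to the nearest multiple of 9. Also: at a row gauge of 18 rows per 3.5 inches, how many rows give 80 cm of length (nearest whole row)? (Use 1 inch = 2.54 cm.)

Finished = 84 − 2 = 82 cm.
82 cm × 1/2.54 = 32.28 inches.
5/2 = 2.5 sts per in; 32.28 × 2.5 = 80.71 sts.
Nearest multiple of 9 → 81.
80 cm = 31.50 inches; × 5.143 = 161.98 → 162 rows.

Cast on 81 stitches; work 162 rows.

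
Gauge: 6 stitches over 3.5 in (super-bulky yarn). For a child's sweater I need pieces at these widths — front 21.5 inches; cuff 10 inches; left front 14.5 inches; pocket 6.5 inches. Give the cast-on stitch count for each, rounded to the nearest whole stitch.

front 37; cuff 17; left front 25; pocket 11.

Rate = 6/3.5 = 1.714 sts per in.
front: 21.5 × 1.714 = 36.86 → 37.
cuff: 10 × 1.714 = 17.14 → 17.
left front: 14.5 × 1.714 = 24.86 → 25.
pocket: 6.5 × 1.714 = 11.14 → 11.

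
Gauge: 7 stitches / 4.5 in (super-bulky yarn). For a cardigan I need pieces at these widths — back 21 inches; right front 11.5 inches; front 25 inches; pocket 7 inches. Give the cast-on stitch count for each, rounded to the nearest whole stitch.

Rate = 7/4.5 = 1.556 sts per in.
back: 21 × 1.556 = 32.67 → 33.
right front: 11.5 × 1.556 = 17.89 → 18.
front: 25 × 1.556 = 38.89 → 39.
pocket: 7 × 1.556 = 10.89 → 11.

back 33; right front 18; front 39; pocket 11.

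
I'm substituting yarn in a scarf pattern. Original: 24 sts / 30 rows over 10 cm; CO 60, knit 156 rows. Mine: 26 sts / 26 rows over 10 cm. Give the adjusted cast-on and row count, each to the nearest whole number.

Stitches: 60 × 26/24 = 65.00 → 65.
Rows: 156 × 26/30 = 135.20 → 135.

Cast on 65 stitches; work 135 rows.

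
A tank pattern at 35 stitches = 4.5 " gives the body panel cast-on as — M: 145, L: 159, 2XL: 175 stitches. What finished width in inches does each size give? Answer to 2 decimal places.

35/4.5 = 7.778 sts per in.
M: 145 / 7.778 = 18.643 → 18.64 in.
L: 159 / 7.778 = 20.443 → 20.44 in.
2XL: 175 / 7.778 = 22.500 → 22.50 in.

M 18.64 inches; L 20.44 inches; 2XL 22.50 inches.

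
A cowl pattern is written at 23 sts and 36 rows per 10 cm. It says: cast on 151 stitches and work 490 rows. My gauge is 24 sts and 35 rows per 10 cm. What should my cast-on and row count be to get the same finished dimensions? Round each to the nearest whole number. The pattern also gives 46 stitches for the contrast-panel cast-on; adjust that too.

Stitches: 151 × 24/23 = 157.57 → 158.
Rows: 490 × 35/36 = 476.39 → 476.
contrast-panel cast-on: 46 × 24/23 = 48.00 → 48.

Cast on 158 stitches; work 476 rows; contrast-panel cast-on 48 stitches.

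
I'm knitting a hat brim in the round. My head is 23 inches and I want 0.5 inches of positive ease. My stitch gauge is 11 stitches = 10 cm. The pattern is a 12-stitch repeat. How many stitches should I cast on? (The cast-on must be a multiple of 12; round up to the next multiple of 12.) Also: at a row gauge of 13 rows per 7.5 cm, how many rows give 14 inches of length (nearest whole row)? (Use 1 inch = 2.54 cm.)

Finished = 23 + 0.5 = 23.5 inches.
23.5 inches × 2.54 = 59.69 cm.
11/10 = 1.1 sts per cm; 59.69 × 1.1 = 65.66 sts.
Next multiple of 12 → 72.
14 inches = 35.56 cm; × 1.733 = 61.64 → 62 rows.

Cast on 72 stitches; work 62 rows.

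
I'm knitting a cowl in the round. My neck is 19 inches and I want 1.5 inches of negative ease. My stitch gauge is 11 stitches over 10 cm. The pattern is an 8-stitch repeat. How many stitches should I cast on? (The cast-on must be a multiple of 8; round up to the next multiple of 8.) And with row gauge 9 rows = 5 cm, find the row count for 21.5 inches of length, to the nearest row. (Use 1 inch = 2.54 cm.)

Finished = 19 − 1.5 = 17.5 inches.
17.5 inches × 2.54 = 44.45 cm.
11/10 = 1.1 sts per cm; 44.45 × 1.1 = 48.90 sts.
Next multiple of 8 → 56.
21.5 inches = 54.61 cm; × 1.8 = 98.30 → 98 rows.

Cast on 56 stitches; work 98 rows.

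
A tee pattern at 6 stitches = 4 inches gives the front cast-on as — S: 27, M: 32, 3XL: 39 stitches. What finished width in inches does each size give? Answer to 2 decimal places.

6/4 = 1.5 sts per in.
S: 27 / 1.5 = 18.000 → 18.00 in.
M: 32 / 1.5 = 21.333 → 21.33 in.
3XL: 39 / 1.5 = 26.000 → 26.00 in.

S 18.00 inches; M 21.33 inches; 3XL 26.00 inches.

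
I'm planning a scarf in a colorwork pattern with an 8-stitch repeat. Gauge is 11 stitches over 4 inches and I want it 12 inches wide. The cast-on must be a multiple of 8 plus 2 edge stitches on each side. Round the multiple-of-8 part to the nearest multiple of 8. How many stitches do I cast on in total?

11 / 4 = 2.75 sts per inch.
12 × 2.75 = 33.00 sts.
Less 4 edge sts → 29.00 for the repeat.
Nearest multiple of 8: 32.
Add back 4 edge sts → 36.

CO 36 sts.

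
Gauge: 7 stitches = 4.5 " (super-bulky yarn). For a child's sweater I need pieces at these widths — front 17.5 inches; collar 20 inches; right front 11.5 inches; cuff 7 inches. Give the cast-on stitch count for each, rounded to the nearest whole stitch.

front 27; collar 31; right front 18; cuff 11.

Rate = 7/4.5 = 1.556 sts per in.
front: 17.5 × 1.556 = 27.22 → 27.
collar: 20 × 1.556 = 31.11 → 31.
right front: 11.5 × 1.556 = 17.89 → 18.
cuff: 7 × 1.556 = 10.89 → 11.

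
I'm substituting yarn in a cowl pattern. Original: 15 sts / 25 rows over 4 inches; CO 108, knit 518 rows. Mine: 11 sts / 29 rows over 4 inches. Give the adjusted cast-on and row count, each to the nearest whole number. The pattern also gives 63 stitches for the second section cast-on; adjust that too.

Cast on 79 stitches; work 601 rows; second section cast-on 46 stitches.

Stitches: 108 × 11/15 = 79.20 → 79.
Rows: 518 × 29/25 = 600.88 → 601.
second section cast-on: 63 × 11/15 = 46.20 → 46.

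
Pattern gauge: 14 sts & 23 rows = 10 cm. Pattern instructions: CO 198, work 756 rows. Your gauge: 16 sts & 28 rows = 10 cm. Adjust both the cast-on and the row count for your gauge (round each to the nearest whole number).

Cast on 226 stitches; work 920 rows.

Stitches: 198 × 16/14 = 226.29 → 226.
Rows: 756 × 28/23 = 920.35 → 920.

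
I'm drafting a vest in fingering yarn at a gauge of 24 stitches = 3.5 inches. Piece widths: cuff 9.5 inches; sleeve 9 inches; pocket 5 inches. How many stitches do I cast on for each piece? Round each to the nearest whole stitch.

Rate = 24/3.5 = 6.857 sts per in.
cuff: 9.5 × 6.857 = 65.14 → 65.
sleeve: 9 × 6.857 = 61.71 → 62.
pocket: 5 × 6.857 = 34.29 → 34.

cuff 65; sleeve 62; pocket 34.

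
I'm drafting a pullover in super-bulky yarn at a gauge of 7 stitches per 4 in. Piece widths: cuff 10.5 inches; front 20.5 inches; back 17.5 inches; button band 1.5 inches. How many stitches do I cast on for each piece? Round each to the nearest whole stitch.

Rate = 7/4 = 1.75 sts per in.
cuff: 10.5 × 1.75 = 18.38 → 18.
front: 20.5 × 1.75 = 35.88 → 36.
back: 17.5 × 1.75 = 30.62 → 31.
button band: 1.5 × 1.75 = 2.62 → 3.

cuff 18; front 36; back 31; button band 3.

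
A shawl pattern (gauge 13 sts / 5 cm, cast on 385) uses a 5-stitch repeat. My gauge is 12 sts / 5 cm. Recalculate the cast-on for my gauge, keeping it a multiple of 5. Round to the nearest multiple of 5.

385 × 12 / 13 = 355.38.
Nearest multiple of 5: 355.

CO 355 sts.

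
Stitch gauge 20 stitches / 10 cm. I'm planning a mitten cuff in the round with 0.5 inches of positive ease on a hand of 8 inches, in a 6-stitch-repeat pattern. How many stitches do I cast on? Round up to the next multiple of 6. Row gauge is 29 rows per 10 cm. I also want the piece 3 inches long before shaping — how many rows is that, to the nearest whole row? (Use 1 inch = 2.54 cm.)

Finished = 8 + 0.5 = 8.5 inches.
8.5 inches × 2.54 = 21.59 cm.
20/10 = 2 sts per cm; 21.59 × 2 = 43.18 sts.
Next multiple of 6 → 48.
3 inches = 7.62 cm; × 2.9 = 22.10 → 22 rows.

Cast on 48 stitches; work 22 rows.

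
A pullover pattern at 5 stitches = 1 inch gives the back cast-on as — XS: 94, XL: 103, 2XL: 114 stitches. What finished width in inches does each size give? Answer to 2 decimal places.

XS 18.80 inches; XL 20.60 inches; 2XL 22.80 inches.

5/1 = 5 sts per in.
XS: 94 / 5 = 18.800 → 18.80 in.
XL: 103 / 5 = 20.600 → 20.60 in.
2XL: 114 / 5 = 22.800 → 22.80 in.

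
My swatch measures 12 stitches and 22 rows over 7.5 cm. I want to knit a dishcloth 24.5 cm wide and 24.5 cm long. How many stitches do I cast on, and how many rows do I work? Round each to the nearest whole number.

Stitch gauge = 12/7.5 = 1.6 sts/cm; 24.5 × 1.6 = 39.20 → 39 sts.
Row gauge = 22/7.5 = 2.933 rows/cm; 24.5 × 2.933 = 71.87 → 72 rows.

Cast on 39 stitches and work 72 rows.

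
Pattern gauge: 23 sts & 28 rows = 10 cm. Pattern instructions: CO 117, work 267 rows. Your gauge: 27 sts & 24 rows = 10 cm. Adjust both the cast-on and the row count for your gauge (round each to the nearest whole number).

Cast on 137 stitches; work 229 rows.

Stitches: 117 × 27/23 = 137.35 → 137.
Rows: 267 × 24/28 = 228.86 → 229.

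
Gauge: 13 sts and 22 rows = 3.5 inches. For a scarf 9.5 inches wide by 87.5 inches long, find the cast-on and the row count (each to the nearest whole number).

Cast on 35 stitches and work 550 rows.

Stitch gauge = 13/3.5 = 3.714 sts/in; 9.5 × 3.714 = 35.29 → 35 sts.
Row gauge = 22/3.5 = 6.286 rows/in; 87.5 × 6.286 = 550.00 → 550 rows.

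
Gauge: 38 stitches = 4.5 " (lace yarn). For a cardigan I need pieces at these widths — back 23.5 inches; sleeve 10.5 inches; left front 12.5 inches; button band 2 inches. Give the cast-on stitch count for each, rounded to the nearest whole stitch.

Rate = 38/4.5 = 8.444 sts per in.
back: 23.5 × 8.444 = 198.44 → 198.
sleeve: 10.5 × 8.444 = 88.67 → 89.
left front: 12.5 × 8.444 = 105.56 → 106.
button band: 2 × 8.444 = 16.89 → 17.

back 198; sleeve 89; left front 106; button band 17.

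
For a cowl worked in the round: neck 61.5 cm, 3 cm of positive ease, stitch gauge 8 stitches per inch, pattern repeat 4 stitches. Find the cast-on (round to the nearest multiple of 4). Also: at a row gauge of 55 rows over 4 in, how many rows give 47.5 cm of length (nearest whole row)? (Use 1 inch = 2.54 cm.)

Finished = 61.5 + 3 = 64.5 cm.
64.5 cm × 1/2.54 = 25.39 inches.
8/1 = 8 sts per in; 25.39 × 8 = 203.15 sts.
Nearest multiple of 4 → 204.
47.5 cm = 18.70 inches; × 13.75 = 257.14 → 257 rows.

Cast on 204 stitches; work 257 rows.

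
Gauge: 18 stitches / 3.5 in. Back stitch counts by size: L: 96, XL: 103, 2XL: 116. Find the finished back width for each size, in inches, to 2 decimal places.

18/3.5 = 5.143 sts per in.
L: 96 / 5.143 = 18.667 → 18.67 in.
XL: 103 / 5.143 = 20.028 → 20.03 in.
2XL: 116 / 5.143 = 22.556 → 22.56 in.

L 18.67 inches; XL 20.03 inches; 2XL 22.56 inches.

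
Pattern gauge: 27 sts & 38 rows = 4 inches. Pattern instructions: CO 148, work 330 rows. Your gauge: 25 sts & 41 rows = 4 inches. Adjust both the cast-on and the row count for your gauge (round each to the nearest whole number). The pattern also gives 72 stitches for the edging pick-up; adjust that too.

Stitches: 148 × 25/27 = 137.04 → 137.
Rows: 330 × 41/38 = 356.05 → 356.
edging pick-up: 72 × 25/27 = 66.67 → 67.

Cast on 137 stitches; work 356 rows; edging pick-up 67 stitches.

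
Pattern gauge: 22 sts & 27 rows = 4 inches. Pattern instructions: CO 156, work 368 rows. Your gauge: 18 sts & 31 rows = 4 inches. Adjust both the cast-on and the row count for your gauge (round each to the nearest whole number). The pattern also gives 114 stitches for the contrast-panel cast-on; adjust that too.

Cast on 128 stitches; work 423 rows; contrast-panel cast-on 93 stitches.

Stitches: 156 × 18/22 = 127.64 → 128.
Rows: 368 × 31/27 = 422.52 → 423.
contrast-panel cast-on: 114 × 18/22 = 93.27 → 93.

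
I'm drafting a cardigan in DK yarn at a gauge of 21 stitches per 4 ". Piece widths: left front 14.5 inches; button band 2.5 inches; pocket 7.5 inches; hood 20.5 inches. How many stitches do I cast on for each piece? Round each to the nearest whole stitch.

Rate = 21/4 = 5.25 sts per in.
left front: 14.5 × 5.25 = 76.12 → 76.
button band: 2.5 × 5.25 = 13.12 → 13.
pocket: 7.5 × 5.25 = 39.38 → 39.
hood: 20.5 × 5.25 = 107.62 → 108.

left front 76; button band 13; pocket 39; hood 108.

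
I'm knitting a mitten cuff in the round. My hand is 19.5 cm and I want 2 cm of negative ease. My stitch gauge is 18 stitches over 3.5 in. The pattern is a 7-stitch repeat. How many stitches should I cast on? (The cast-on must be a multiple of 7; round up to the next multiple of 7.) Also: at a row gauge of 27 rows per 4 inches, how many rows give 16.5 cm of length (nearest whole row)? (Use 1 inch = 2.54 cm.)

Cast on 42 stitches; work 44 rows.

Finished = 19.5 − 2 = 17.5 cm.
17.5 cm × 1/2.54 = 6.89 inches.
18/3.5 = 5.143 sts per in; 6.89 × 5.143 = 35.43 sts.
Next multiple of 7 → 42.
16.5 cm = 6.50 inches; × 6.75 = 43.85 → 44 rows.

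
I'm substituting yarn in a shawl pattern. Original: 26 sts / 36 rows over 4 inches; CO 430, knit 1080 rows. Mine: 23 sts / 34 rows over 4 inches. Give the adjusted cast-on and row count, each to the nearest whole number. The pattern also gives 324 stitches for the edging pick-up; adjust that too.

Stitches: 430 × 23/26 = 380.38 → 380.
Rows: 1080 × 34/36 = 1020.00 → 1020.
edging pick-up: 324 × 23/26 = 286.62 → 287.

Cast on 380 stitches; work 1020 rows; edging pick-up 287 stitches.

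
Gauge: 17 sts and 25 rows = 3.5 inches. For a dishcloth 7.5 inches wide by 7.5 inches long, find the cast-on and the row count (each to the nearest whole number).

Cast on 36 stitches and work 54 rows.

Stitch gauge = 17/3.5 = 4.857 sts/in; 7.5 × 4.857 = 36.43 → 36 sts.
Row gauge = 25/3.5 = 7.143 rows/in; 7.5 × 7.143 = 53.57 → 54 rows.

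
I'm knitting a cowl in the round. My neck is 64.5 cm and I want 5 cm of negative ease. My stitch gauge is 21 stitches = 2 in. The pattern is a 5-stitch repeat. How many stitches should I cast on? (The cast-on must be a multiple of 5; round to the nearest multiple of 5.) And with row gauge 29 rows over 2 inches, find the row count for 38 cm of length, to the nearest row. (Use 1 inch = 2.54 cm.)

Cast on 245 stitches; work 217 rows.

Finished = 64.5 − 5 = 59.5 cm.
59.5 cm × 1/2.54 = 23.43 inches.
21/2 = 10.5 sts per in; 23.43 × 10.5 = 245.96 sts.
Nearest multiple of 5 → 245.
38 cm = 14.96 inches; × 14.5 = 216.93 → 217 rows.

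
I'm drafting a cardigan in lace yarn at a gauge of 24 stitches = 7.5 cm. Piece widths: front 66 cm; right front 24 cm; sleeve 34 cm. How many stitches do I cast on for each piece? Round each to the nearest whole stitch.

front 211; right front 77; sleeve 109.

Rate = 24/7.5 = 3.2 sts per cm.
front: 66 × 3.2 = 211.20 → 211.
right front: 24 × 3.2 = 76.80 → 77.
sleeve: 34 × 3.2 = 108.80 → 109.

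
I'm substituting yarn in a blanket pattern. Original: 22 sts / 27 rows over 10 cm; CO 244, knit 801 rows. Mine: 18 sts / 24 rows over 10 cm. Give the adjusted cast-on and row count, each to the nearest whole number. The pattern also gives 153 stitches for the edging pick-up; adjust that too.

Cast on 200 stitches; work 712 rows; edging pick-up 125 stitches.

Stitches: 244 × 18/22 = 199.64 → 200.
Rows: 801 × 24/27 = 712.00 → 712.
edging pick-up: 153 × 18/22 = 125.18 → 125.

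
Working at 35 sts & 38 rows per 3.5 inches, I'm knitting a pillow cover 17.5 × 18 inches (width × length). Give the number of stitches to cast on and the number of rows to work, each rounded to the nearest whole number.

Cast on 175 stitches and work 195 rows.

Stitch gauge = 35/3.5 = 10 sts/in; 17.5 × 10 = 175.00 → 175 sts.
Row gauge = 38/3.5 = 10.857 rows/in; 18 × 10.857 = 195.43 → 195 rows.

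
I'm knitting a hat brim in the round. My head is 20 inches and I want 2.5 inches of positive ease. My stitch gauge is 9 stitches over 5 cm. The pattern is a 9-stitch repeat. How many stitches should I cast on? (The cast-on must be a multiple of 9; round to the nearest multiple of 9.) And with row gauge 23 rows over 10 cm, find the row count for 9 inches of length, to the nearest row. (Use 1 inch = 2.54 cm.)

Finished = 20 + 2.5 = 22.5 inches.
22.5 inches × 2.54 = 57.15 cm.
9/5 = 1.8 sts per cm; 57.15 × 1.8 = 102.87 sts.
Nearest multiple of 9 → 99.
9 inches = 22.86 cm; × 2.3 = 52.58 → 53 rows.

Cast on 99 stitches; work 53 rows.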